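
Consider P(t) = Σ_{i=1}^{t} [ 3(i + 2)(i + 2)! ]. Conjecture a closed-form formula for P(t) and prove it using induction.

P(t) = 3(t + 3)! - 18

We claim P(t) = 3(t + 3)! - 18 for all t ≥ 1.
When t = 1: P(1) = 54, and the closed form gives 54. They agree.
For the inductive step, assume it holds for an arbitrary i ≥ 1, so P(i) = 3(i + 3)! - 18.
Then P(i+1) = P(i) + (3(i + 3)(i + 3)!) = (3(i + 3)! - 18) + (3(i + 3)(i + 3)!).
Simplifying, P(i+1) = 3((i+1) + 3)! - 18,
which is the closed form with t = i+1.
This completes the induction.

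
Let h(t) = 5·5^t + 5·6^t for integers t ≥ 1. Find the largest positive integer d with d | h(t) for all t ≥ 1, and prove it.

Computing the first values: h(1) = 55 and h(2) = 305; gcd(55, 305) = 5, so d ≤ 5.
We prove 5 | 5·5^t + 5·6^t for all t ≥ 1 by induction on t.
For the base case t = 1: h(1) = 55 = 5·(11), so 5 | h(1).
Inductive step: suppose the statement holds for some r ≥ 1, i.e. 5 | h(r). Then
h(r+1) − 6·h(r) = (5·5^(r+1) + 5·6^(r+1)) − 6·(5·5^r + 5·6^r) = (5)·5^r·(5 − 6) = (-5)·5^r. Since 5 | h(r) by the inductive hypothesis, 5 | 6·h(r); and 5 | -5 since -5 = 5·-1. Therefore 5 | h(r+1).
This completes the induction.
Therefore the largest such d is 5.

d = 5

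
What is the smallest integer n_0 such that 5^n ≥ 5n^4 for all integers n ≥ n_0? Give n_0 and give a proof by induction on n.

At n = 4: 625 < 1280, so the inequality fails and n_0 ≥ 5. We prove 5^n ≥ 5n^4 for all n ≥ 5.
When n = 5: 5^n = 3125 and 5n^4 = 3125, so 3125 ≥ 3125.
Suppose the result is true for n = k, so 5^k ≥ 5k^4.
Then 5^(k + 1) = 5·(5^k) ≥ 5·(5k^4).
Also, for k ≥ 5 we have 5·(5k^4) ≥ 5(k+1)^4, since 5 ≥ (1 + 1/k)^4 for all k ≥ 5.
Combining, 5^(k + 1) ≥ 5(k+1)^4.
This completes the induction.
Hence the smallest such n_0 is 5.

n_0 = 5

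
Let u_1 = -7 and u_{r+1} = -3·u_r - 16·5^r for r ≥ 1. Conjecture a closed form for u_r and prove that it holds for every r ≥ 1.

Computing the first terms: u_1 = -7, u_2 = -59, u_3 = -223. This suggests u_r = -(-3)^r - 2·5^r.
When r = 1: the formula gives -7 = -7 = u_1.
Suppose the result is true for r = i, so u_i = -(-3)^i - 2·5^i.
Then u_{i+1} = -3·u_i - 16·5^i = -3·(-(-3)^i - 2·5^i) - 16·5^i = -(-3)^(i + 1) - 2·5^(i + 1),
which is the claimed formula at r = i+1.
By the principle of mathematical induction, the result holds for all r ≥ 1.

u_r = -(-3)^r - 2·5^r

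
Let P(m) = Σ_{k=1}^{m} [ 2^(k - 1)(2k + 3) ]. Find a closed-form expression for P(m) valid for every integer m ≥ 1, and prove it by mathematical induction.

We claim P(m) = 2^m(2m + 1) - 1 for all m ≥ 1.
Base case (m = 1): P(1) = 5, and the closed form gives 5. They agree.
Inductive step: assume the claim holds for m = k, so P(k) = 2^k(2k + 1) - 1.
Then P(k+1) = P(k) + (2^k(2k + 5)) = (2^k(2k + 1) - 1) + (2^k(2k + 5)).
Simplifying, P(k+1) = 4·2^k·k + 6·2^k - 1 = 2^(k+1)(2(k+1) + 1) - 1,
which is the closed form with m = k+1.
By the principle of mathematical induction, the result holds for all m ≥ 1.

P(m) = 2^m(2m + 1) - 1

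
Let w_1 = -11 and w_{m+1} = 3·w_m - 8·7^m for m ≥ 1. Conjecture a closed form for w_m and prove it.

Computing the first terms: w_1 = -11, w_2 = -89, w_3 = -659. This suggests w_m = 3^m - 2·7^m.
For the base case m = 1: the formula gives -11 = -11 = w_1.
Inductive step: suppose the statement holds for some i ≥ 1, so w_i = 3^i - 2·7^i.
Then w_{i+1} = 3·w_i - 8·7^i = 3·(3^i - 2·7^i) - 8·7^i = 3^(i + 1) - 2·7^(i + 1),
which is the claimed formula at m = i+1.
Hence, by induction on m, the claim holds for every m ≥ 1.

w_m = 3^m - 2·7^m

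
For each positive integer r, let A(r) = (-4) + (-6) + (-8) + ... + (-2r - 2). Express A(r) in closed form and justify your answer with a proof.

A(r) = -r(r + 3)

We claim A(r) = -r(r + 3) for all r ≥ 1.
Base step (r = 1): A(1) = -4, and the closed form gives -4. They agree.
Inductive step: suppose the statement holds for some i ≥ 1, so A(i) = i(-i - 3).
Then A(i+1) = A(i) + (-2i - 4) = (i(-i - 3)) + (-2i - 4).
Simplifying, A(i+1) = -(i + 1)(i + 4) = -(i+1)((i+1) + 3),
which is the closed form with r = i+1.
This completes the induction.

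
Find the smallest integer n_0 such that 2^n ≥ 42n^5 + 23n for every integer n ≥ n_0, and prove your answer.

n_0 = 30

At n = 29: 536870912 < 861468925, so the inequality fails and n_0 ≥ 30. We prove 2^n ≥ 42n^5 + 23n for all n ≥ 30.
For the base case n = 30: 2^n = 1073741824 and 42n^5 + 23n = 1020600690, so 1073741824 ≥ 1020600690.
Inductive step: assume the claim holds for n = k, so 2^k ≥ 42k^5 + 23k.
Then 2^(k + 1) = 2·(2^k) ≥ 2·(42k^5 + 23k).
Also, for k ≥ 30 we have 2·(42k^5 + 23k) ≥ 42(k+1)^5 + 23(k+1), since 2·(42k^5 + 23k) − (42(k+1)^5 + 23(k+1)) = 42k^5 - 210k^4 - 420k^3 - 420k^2 - 187k - 65, which is nonnegative for all k ≥ 30.
Combining, 2^(k + 1) ≥ 42(k+1)^5 + 23(k+1).
Hence, by induction on n, the claim holds for every n ≥ 30.
Hence the smallest such n_0 is 30.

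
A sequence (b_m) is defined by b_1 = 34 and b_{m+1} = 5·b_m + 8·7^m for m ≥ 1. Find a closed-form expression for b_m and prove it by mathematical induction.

Computing the first terms: b_1 = 34, b_2 = 226, b_3 = 1522. This suggests b_m = 6·5^(m - 1) + 4·7^m.
For the base case m = 1: the formula gives 34 = 34 = b_1.
For the inductive step, assume it holds for an arbitrary j ≥ 1, so b_j = 6·5^(j - 1) + 4·7^j.
Then b_{j+1} = 5·b_j + 8·7^j = 5·(6·5^(j - 1) + 4·7^j) + 8·7^j = 6·5^j + 4·7^(j + 1) = 6·5^((j+1) - 1) + 4·7^(j+1),
which is the claimed formula at m = j+1.
By induction, the statement is established for all m ≥ 1.

b_m = 6·5^(m - 1) + 4·7^m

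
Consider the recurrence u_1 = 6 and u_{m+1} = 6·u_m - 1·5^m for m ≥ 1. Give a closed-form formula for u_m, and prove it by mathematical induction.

Computing the first terms: u_1 = 6, u_2 = 31, u_3 = 161. This suggests u_m = 5^m + 6^(m - 1).
Base step (m = 1): the formula gives 6 = 6 = u_1.
Suppose the result is true for m = r, so u_r = 5^r + 6^(r - 1).
Then u_{r+1} = 6·u_r - 1·5^r = 6·(5^r + 6^(r - 1)) - 1·5^r = 5^(r + 1) + 6^r = 5^(r+1) + 6^((r+1) - 1),
which is the claimed formula at m = r+1.
By induction, the statement is established for all m ≥ 1.

u_m = 5^m + 6^(m - 1)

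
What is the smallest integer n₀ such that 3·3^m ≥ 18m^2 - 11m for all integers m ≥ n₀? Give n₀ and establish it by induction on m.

n₀ = 5

At m = 4: 243 < 244, so the inequality fails and n₀ ≥ 5. We prove 3·3^m ≥ 18m^2 - 11m for all m ≥ 5.
When m = 5: 3·3^m = 729 and 18m^2 - 11m = 395, so 729 ≥ 395.
Inductive step: assume the claim holds for m = k, so 3·3^k ≥ 18k^2 - 11k.
Then 3·3^(k + 1) = 3·(3·3^k) ≥ 3·(18k^2 - 11k).
Also, for k ≥ 5 we have 3·(18k^2 - 11k) ≥ 18(k+1)^2 - 11(k+1), since 3·(18k^2 - 11k) − (18(k+1)^2 - 11(k+1)) = 36k^2 - 58k - 7, which is nonnegative for all k ≥ 5.
Combining, 3·3^(k + 1) ≥ 18(k+1)^2 - 11(k+1).
By induction, the statement is established for all m ≥ 5.
Hence the smallest such n₀ is 5.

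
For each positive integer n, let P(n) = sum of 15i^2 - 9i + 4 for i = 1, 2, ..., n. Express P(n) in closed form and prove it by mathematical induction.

P(n) = n(5n^2 + 3n + 2)

We claim P(n) = n(5n^2 + 3n + 2) for all n ≥ 1.
Base step (n = 1): P(1) = 10, and the closed form gives 10. They agree.
Suppose the result is true for n = i, so P(i) = i(5i^2 + 3i + 2).
Then P(i+1) = P(i) + (15i^2 + 21i + 10) = (i(5i^2 + 3i + 2)) + (15i^2 + 21i + 10).
Simplifying, P(i+1) = (i + 1)(5i^2 + 13i + 10) = (i+1)(5(i+1)^2 + 3(i+1) + 2),
which is the closed form with n = i+1.
By induction, the statement is established for all n ≥ 1.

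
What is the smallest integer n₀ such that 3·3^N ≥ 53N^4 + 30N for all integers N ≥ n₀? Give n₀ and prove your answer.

At N = 11: 531441 < 776303, so the inequality fails and n₀ ≥ 12. We prove 3·3^N ≥ 53N^4 + 30N for all N ≥ 12.
For the base case N = 12: 3·3^N = 1594323 and 53N^4 + 30N = 1099368, so 1594323 ≥ 1099368.
Suppose the result is true for N = k, so 3·3^k ≥ 53k^4 + 30k.
Then 3·3^(k + 1) = 3·(3·3^k) ≥ 3·(53k^4 + 30k).
Also, for k ≥ 12 we have 3·(53k^4 + 30k) ≥ 53(k+1)^4 + 30(k+1), since 3·(53k^4 + 30k) − (53(k+1)^4 + 30(k+1)) = 106k^4 - 212k^3 - 318k^2 - 152k - 83, which is nonnegative for all k ≥ 12.
Combining, 3·3^(k + 1) ≥ 53(k+1)^4 + 30(k+1).
This completes the induction.
Hence the smallest such n₀ is 12.

n₀ = 12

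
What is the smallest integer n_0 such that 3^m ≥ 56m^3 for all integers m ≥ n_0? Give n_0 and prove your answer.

At m = 9: 19683 < 40824, so the inequality fails and n_0 ≥ 10. We prove 3^m ≥ 56m^3 for all m ≥ 10.
Base step (m = 10): 3^m = 59049 and 56m^3 = 56000, so 59049 ≥ 56000.
Inductive step: assume the claim holds for m = k, so 3^k ≥ 56k^3.
Then 3^(k + 1) = 3·(3^k) ≥ 3·(56k^3).
Also, for k ≥ 10 we have 3·(56k^3) ≥ 56(k+1)^3, since 3 ≥ (1 + 1/k)^3 for all k ≥ 10.
Combining, 3^(k + 1) ≥ 56(k+1)^3.
By the principle of mathematical induction, the result holds for all m ≥ 10.
Hence the smallest such n_0 is 10.

n_0 = 10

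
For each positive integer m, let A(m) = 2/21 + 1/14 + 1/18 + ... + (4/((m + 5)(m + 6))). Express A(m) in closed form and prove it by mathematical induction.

We claim A(m) = 2m/(3(m + 6)) for all m ≥ 1.
For the base case m = 1: A(1) = 2/21, and the closed form gives 2/21. They agree.
Inductive step: assume the claim holds for m = j, so A(j) = 2j/(3(j + 6)).
Then A(j+1) = A(j) + (4/((j + 6)(j + 7))) = (2j/(3(j + 6))) + (4/((j + 6)(j + 7))).
Simplifying, A(j+1) = 2(j + 1)/(3(j + 7)) = 2(j+1)/(3((j+1) + 6)),
which is the closed form with m = j+1.
This completes the induction.

A(m) = 2m/(3(m + 6))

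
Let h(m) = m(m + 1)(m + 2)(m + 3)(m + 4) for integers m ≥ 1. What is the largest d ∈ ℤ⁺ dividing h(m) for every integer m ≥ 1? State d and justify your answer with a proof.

Computing the first values: h(1) = 120 and h(2) = 720; gcd(120, 720) = 120, so d ≤ 120.
We prove 120 | m(m + 1)(m + 2)(m + 3)(m + 4) for all m ≥ 1 by induction on m.
Base case (m = 1): h(1) = 120 = 120·(1), so 120 | h(1).
Suppose the result is true for m = j, i.e. 120 | h(j). Then
h(j+1) − h(j) = (j+1)·(j+2)·(j+3)·(j+4)·(j+5) − j·(j+1)·(j+2)·(j+3)·(j+4) = (j+1)·(j+2)·(j+3)·(j+4)·[(j+5) − j] = 5·(j+1)·(j+2)·(j+3)·(j+4). The product of 4 consecutive integers is divisible by (4)! = 24, so h(j+1) − h(j) is divisible by 5·24 = 120. By the inductive hypothesis 120 | h(j), hence 120 | h(j+1).
This completes the induction.
Therefore the largest such d is 120.

d = 120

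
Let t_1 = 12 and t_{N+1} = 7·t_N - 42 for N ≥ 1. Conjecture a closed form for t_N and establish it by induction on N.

Computing the first terms: t_1 = 12, t_2 = 42, t_3 = 252. This suggests t_N = 5·7^(N - 1) + 7.
Base case (N = 1): the formula gives 12 = 12 = t_1.
Inductive step: suppose the statement holds for some m ≥ 1, so t_m = 5·7^(m - 1) + 7.
Then t_{m+1} = 7·t_m - 42 = 7·(5·7^(m - 1) + 7) - 42 = 5·7^m + 7 = 5·7^((m+1) - 1) + 7,
which is the claimed formula at N = m+1.
By the principle of mathematical induction, the result holds for all N ≥ 1.

t_N = 5·7^(N - 1) + 7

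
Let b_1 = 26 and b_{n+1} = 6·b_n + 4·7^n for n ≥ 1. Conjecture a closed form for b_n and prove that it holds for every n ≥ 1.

Computing the first terms: b_1 = 26, b_2 = 184, b_3 = 1300. This suggests b_n = -2·6^(n - 1) + 4·7^n.
For the base case n = 1: the formula gives 26 = 26 = b_1.
Inductive step: assume the claim holds for n = m, so b_m = -2·6^(m - 1) + 4·7^m.
Then b_{m+1} = 6·b_m + 4·7^m = 6·(-2·6^(m - 1) + 4·7^m) + 4·7^m = -2·6^m + 4·7^(m + 1) = -2·6^((m+1) - 1) + 4·7^(m+1),
which is the claimed formula at n = m+1.
Hence, by induction on n, the claim holds for every n ≥ 1.

b_n = -2·6^(n - 1) + 4·7^n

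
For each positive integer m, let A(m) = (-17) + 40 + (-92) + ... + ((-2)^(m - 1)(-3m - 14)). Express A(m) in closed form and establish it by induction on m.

We claim A(m) = (-2)^m(m + 5) - 5 for all m ≥ 1.
For the base case m = 1: A(1) = -17, and the closed form gives -17. They agree.
Inductive step: suppose the statement holds for some i ≥ 1, so A(i) = (-2)^i(i + 5) - 5.
Then A(i+1) = A(i) + ((-2)^i(-3i - 17)) = ((-2)^i(i + 5) - 5) + ((-2)^i(-3i - 17)).
Simplifying, A(i+1) = -2(-2)^i·i - 12(-2)^i - 5 = (-2)^(i+1)((i+1) + 5) - 5,
which is the closed form with m = i+1.
By the principle of mathematical induction, the result holds for all m ≥ 1.

A(m) = (-2)^m(m + 5) - 5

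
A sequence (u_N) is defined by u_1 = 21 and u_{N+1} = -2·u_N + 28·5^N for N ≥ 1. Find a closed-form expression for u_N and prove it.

u_N = (-2)^(N - 1) + 4·5^N

Computing the first terms: u_1 = 21, u_2 = 98, u_3 = 504. This suggests u_N = (-2)^(N - 1) + 4·5^N.
Base step (N = 1): the formula gives 21 = 21 = u_1.
Inductive step: suppose the statement holds for some k ≥ 1, so u_k = (-2)^(k - 1) + 4·5^k.
Then u_{k+1} = -2·u_k + 28·5^k = -2·((-2)^(k - 1) + 4·5^k) + 28·5^k = (-2)^k + 4·5^(k + 1) = (-2)^((k+1) - 1) + 4·5^(k+1),
which is the claimed formula at N = k+1.
This completes the induction.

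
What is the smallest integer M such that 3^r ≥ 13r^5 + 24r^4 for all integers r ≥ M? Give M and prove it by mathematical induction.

M = 15

At r = 14: 4782969 < 7913696, so the inequality fails and M ≥ 15. We prove 3^r ≥ 13r^5 + 24r^4 for all r ≥ 15.
For the base case r = 15: 3^r = 14348907 and 13r^5 + 24r^4 = 11086875, so 14348907 ≥ 11086875.
For the inductive step, assume it holds for an arbitrary j ≥ 15, so 3^j ≥ 13j^5 + 24j^4.
Then 3^(j + 1) = 3·(3^j) ≥ 3·(13j^5 + 24j^4).
Also, for j ≥ 15 we have 3·(13j^5 + 24j^4) ≥ 13(j+1)^5 + 24(j+1)^4, since 3·(13j^5 + 24j^4) − (13(j+1)^5 + 24(j+1)^4) = 26j^5 - 17j^4 - 226j^3 - 274j^2 - 161j - 37, which is nonnegative for all j ≥ 15.
Combining, 3^(j + 1) ≥ 13(j+1)^5 + 24(j+1)^4.
By induction, the statement is established for all r ≥ 15.
Hence the smallest such M is 15.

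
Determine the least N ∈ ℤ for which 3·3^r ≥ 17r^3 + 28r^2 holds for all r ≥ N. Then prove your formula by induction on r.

N = 8

At r = 7: 6561 < 7203, so the inequality fails and N ≥ 8. We prove 3·3^r ≥ 17r^3 + 28r^2 for all r ≥ 8.
Base step (r = 8): 3·3^r = 19683 and 17r^3 + 28r^2 = 10496, so 19683 ≥ 10496.
Inductive step: suppose the statement holds for some j ≥ 8, so 3·3^j ≥ 17j^3 + 28j^2.
Then 3·3^(j + 1) = 3·(3·3^j) ≥ 3·(17j^3 + 28j^2).
Also, for j ≥ 8 we have 3·(17j^3 + 28j^2) ≥ 17(j+1)^3 + 28(j+1)^2, since 3·(17j^3 + 28j^2) − (17(j+1)^3 + 28(j+1)^2) = 34j^3 + 5j^2 - 107j - 45, which is nonnegative for all j ≥ 8.
Combining, 3·3^(j + 1) ≥ 17(j+1)^3 + 28(j+1)^2.
Hence, by induction on r, the claim holds for every r ≥ 8.
Hence the smallest such N is 8.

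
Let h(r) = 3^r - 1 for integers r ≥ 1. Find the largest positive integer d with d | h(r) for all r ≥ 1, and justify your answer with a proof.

d = 2

Computing the first values: h(1) = 2 and h(2) = 8; gcd(2, 8) = 2, so d ≤ 2.
We prove 2 | 3^r - 1 for all r ≥ 1 by induction on r.
Base step (r = 1): h(1) = 2 = 2·(1), so 2 | h(1).
Inductive step: assume the claim holds for r = i, i.e. 2 | h(i). Then
3^{i+1} − 1^{i+1} = 3·3^i − 1·1^i = 3·(3^i − 1^i) + (2)·1^i. The first term is divisible by 2 by the inductive hypothesis, and the second term (2)·1^i is divisible by 2 since 2 | 2. Hence 2 | h(i+1).
By induction, the statement is established for all r ≥ 1.
Therefore the largest such d is 2.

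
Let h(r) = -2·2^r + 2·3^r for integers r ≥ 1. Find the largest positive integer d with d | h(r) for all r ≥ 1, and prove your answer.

Computing the first values: h(1) = 2 and h(2) = 10; gcd(2, 10) = 2, so d ≤ 2.
We prove 2 | -2·2^r + 2·3^r for all r ≥ 1 by induction on r.
For the base case r = 1: h(1) = 2 = 2·(1), so 2 | h(1).
Suppose the result is true for r = j, i.e. 2 | h(j). Then
h(j+1) − 3·h(j) = (-2·2^(j+1) + 2·3^(j+1)) − 3·(-2·2^j + 2·3^j) = (-2)·2^j·(2 − 3) = (2)·2^j. Since 2 | h(j) by the inductive hypothesis, 2 | 3·h(j); and 2 | 2 since 2 = 2·1. Therefore 2 | h(j+1).
By induction, the statement is established for all r ≥ 1.
Therefore the largest such d is 2.

d = 2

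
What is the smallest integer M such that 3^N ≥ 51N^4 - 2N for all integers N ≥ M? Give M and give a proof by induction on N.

M = 13

At N = 12: 531441 < 1057512, so the inequality fails and M ≥ 13. We prove 3^N ≥ 51N^4 - 2N for all N ≥ 13.
Base step (N = 13): 3^N = 1594323 and 51N^4 - 2N = 1456585, so 1594323 ≥ 1456585.
Inductive step: assume the claim holds for N = m, so 3^m ≥ 51m^4 - 2m.
Then 3^(m + 1) = 3·(3^m) ≥ 3·(51m^4 - 2m).
Also, for m ≥ 13 we have 3·(51m^4 - 2m) ≥ 51(m+1)^4 - 2(m+1), since 3·(51m^4 - 2m) − (51(m+1)^4 - 2(m+1)) = 102m^4 - 204m^3 - 306m^2 - 208m - 49, which is nonnegative for all m ≥ 13.
Combining, 3^(m + 1) ≥ 51(m+1)^4 - 2(m+1).
This completes the induction.
Hence the smallest such M is 13.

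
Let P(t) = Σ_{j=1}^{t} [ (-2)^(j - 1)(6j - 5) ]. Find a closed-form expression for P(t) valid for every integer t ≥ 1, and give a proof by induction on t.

P(t) = (-2)^t(-2t + 1) - 1

We claim P(t) = (-2)^t(-2t + 1) - 1 for all t ≥ 1.
When t = 1: P(1) = 1, and the closed form gives 1. They agree.
Suppose the result is true for t = j, so P(j) = (-2)^j(-2j + 1) - 1.
Then P(j+1) = P(j) + ((-2)^j(6j + 1)) = ((-2)^j(-2j + 1) - 1) + ((-2)^j(6j + 1)).
Simplifying, P(j+1) = -(-2)^(j + 1) + (-2)^(j + 2)j - 1 = (-2)^(j+1)(-2(j+1) + 1) - 1,
which is the closed form with t = j+1.
By induction, the statement is established for all t ≥ 1.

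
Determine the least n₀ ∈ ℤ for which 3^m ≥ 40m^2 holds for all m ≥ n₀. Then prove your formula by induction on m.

n₀ = 7

At m = 6: 729 < 1440, so the inequality fails and n₀ ≥ 7. We prove 3^m ≥ 40m^2 for all m ≥ 7.
Base case (m = 7): 3^m = 2187 and 40m^2 = 1960, so 2187 ≥ 1960.
Inductive step: assume the claim holds for m = r, so 3^r ≥ 40r^2.
Then 3^(r + 1) = 3·(3^r) ≥ 3·(40r^2).
Also, for r ≥ 7 we have 3·(40r^2) ≥ 40(r+1)^2, since 3 ≥ (1 + 1/r)^2 for all r ≥ 7.
Combining, 3^(r + 1) ≥ 40(r+1)^2.
By the principle of mathematical induction, the result holds for all m ≥ 7.
Hence the smallest such n₀ is 7.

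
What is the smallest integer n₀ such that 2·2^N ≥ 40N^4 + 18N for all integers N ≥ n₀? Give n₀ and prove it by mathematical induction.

At N = 22: 8388608 < 9370636, so the inequality fails and n₀ ≥ 23. We prove 2·2^N ≥ 40N^4 + 18N for all N ≥ 23.
For the base case N = 23: 2·2^N = 16777216 and 40N^4 + 18N = 11194054, so 16777216 ≥ 11194054.
Inductive step: suppose the statement holds for some j ≥ 23, so 2·2^j ≥ 40j^4 + 18j.
Then 2·2^(j + 1) = 2·(2·2^j) ≥ 2·(40j^4 + 18j).
Also, for j ≥ 23 we have 2·(40j^4 + 18j) ≥ 40(j+1)^4 + 18(j+1), since 2·(40j^4 + 18j) − (40(j+1)^4 + 18(j+1)) = 40j^4 - 160j^3 - 240j^2 - 142j - 58, which is nonnegative for all j ≥ 23.
Combining, 2·2^(j + 1) ≥ 40(j+1)^4 + 18(j+1).
This completes the induction.
Hence the smallest such n₀ is 23.

n₀ = 23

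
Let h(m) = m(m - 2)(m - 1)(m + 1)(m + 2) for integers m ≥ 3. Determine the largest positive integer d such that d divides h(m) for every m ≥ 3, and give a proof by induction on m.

Computing the first values: h(3) = 120 and h(4) = 720; gcd(120, 720) = 120, so d ≤ 120.
We prove 120 | m(m - 2)(m - 1)(m + 1)(m + 2) for all m ≥ 3 by induction on m.
For the base case m = 3: h(3) = 120 = 120·(1), so 120 | h(3).
For the inductive step, assume it holds for an arbitrary k ≥ 3, i.e. 120 | h(k). Then
h(k+1) − h(k) = (k-1)·k·(k+1)·(k+2)·(k+3) − (k-2)·(k-1)·k·(k+1)·(k+2) = (k-1)·k·(k+1)·(k+2)·[(k+3) − (k-2)] = 5·(k-1)·k·(k+1)·(k+2). The product of 4 consecutive integers is divisible by (4)! = 24, so h(k+1) − h(k) is divisible by 5·24 = 120. By the inductive hypothesis 120 | h(k), hence 120 | h(k+1).
By the principle of mathematical induction, the result holds for all m ≥ 3.
Therefore the largest such d is 120.

d = 120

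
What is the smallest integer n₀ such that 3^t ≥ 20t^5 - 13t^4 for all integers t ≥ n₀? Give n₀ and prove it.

n₀ = 16

At t = 15: 14348907 < 14529375, so the inequality fails and n₀ ≥ 16. We prove 3^t ≥ 20t^5 - 13t^4 for all t ≥ 16.
For the base case t = 16: 3^t = 43046721 and 20t^5 - 13t^4 = 20119552, so 43046721 ≥ 20119552.
Suppose the result is true for t = m, so 3^m ≥ 20m^5 - 13m^4.
Then 3^(m + 1) = 3·(3^m) ≥ 3·(20m^5 - 13m^4).
Also, for m ≥ 16 we have 3·(20m^5 - 13m^4) ≥ 20(m+1)^5 - 13(m+1)^4, since 3·(20m^5 - 13m^4) − (20(m+1)^5 - 13(m+1)^4) = 40m^5 - 126m^4 - 148m^3 - 122m^2 - 48m - 7, which is nonnegative for all m ≥ 16.
Combining, 3^(m + 1) ≥ 20(m+1)^5 - 13(m+1)^4.
Hence, by induction on t, the claim holds for every t ≥ 16.
Hence the smallest such n₀ is 16.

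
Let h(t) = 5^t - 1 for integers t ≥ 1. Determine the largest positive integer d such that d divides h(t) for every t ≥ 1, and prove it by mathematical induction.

Computing the first values: h(1) = 4 and h(2) = 24; gcd(4, 24) = 4, so d ≤ 4.
We prove 4 | 5^t - 1 for all t ≥ 1 by induction on t.
Base case (t = 1): h(1) = 4 = 4·(1), so 4 | h(1).
For the inductive step, assume it holds for an arbitrary m ≥ 1, i.e. 4 | h(m). Then
5^{m+1} − 1^{m+1} = 5·5^m − 1·1^m = 5·(5^m − 1^m) + (4)·1^m. The first term is divisible by 4 by the inductive hypothesis, and the second term (4)·1^m is divisible by 4 since 4 | 4. Hence 4 | h(m+1).
By the principle of mathematical induction, the result holds for all t ≥ 1.
Therefore the largest such d is 4.

d = 4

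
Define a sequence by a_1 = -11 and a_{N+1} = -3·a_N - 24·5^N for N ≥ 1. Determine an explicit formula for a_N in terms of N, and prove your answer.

Computing the first terms: a_1 = -11, a_2 = -87, a_3 = -339. This suggests a_N = 4(-3)^(N - 1) - 3·5^N.
For the base case N = 1: the formula gives -11 = -11 = a_1.
For the inductive step, assume it holds for an arbitrary k ≥ 1, so a_k = 4(-3)^(k - 1) - 3·5^k.
Then a_{k+1} = -3·a_k - 24·5^k = -3·(4(-3)^(k - 1) - 3·5^k) - 24·5^k = 4(-3)^k - 3·5^(k + 1) = 4(-3)^((k+1) - 1) - 3·5^(k+1),
which is the claimed formula at N = k+1.
Hence, by induction on N, the claim holds for every N ≥ 1.

a_N = 4(-3)^(N - 1) - 3·5^N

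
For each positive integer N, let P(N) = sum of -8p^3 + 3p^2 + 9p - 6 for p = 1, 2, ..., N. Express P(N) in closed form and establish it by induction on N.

We claim P(N) = -N(2N - 1)(N^2 + 2N - 1) for all N ≥ 1.
Base case (N = 1): P(1) = -2, and the closed form gives -2. They agree.
Suppose the result is true for N = p, so P(p) = p(-2p^3 - 3p^2 + 4p - 1).
Then P(p+1) = P(p) + (-8p^3 - 21p^2 - 9p - 2) = (p(-2p^3 - 3p^2 + 4p - 1)) + (-8p^3 - 21p^2 - 9p - 2).
Simplifying, P(p+1) = -(p + 1)(2p + 1)(p^2 + 4p + 2) = -(p+1)(2(p+1) - 1)((p+1)^2 + 2(p+1) - 1),
which is the closed form with N = p+1.
By the principle of mathematical induction, the result holds for all N ≥ 1.

P(N) = -N(2N - 1)(N^2 + 2N - 1)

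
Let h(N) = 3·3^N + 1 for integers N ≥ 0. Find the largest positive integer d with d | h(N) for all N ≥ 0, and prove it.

Computing the first values: h(0) = 4 and h(1) = 10; gcd(4, 10) = 2, so d ≤ 2.
We prove 2 | 3·3^N + 1 for all N ≥ 0 by induction on N.
Base case (N = 0): h(0) = 4 = 2·(2), so 2 | h(0).
For the inductive step, assume it holds for an arbitrary k ≥ 0, i.e. 2 | h(k). Then
h(k+1) = 3·3^(k+1) + 1 = 3·(3·3^k + 1) - 2 = 3·h(k) - 2. The first term is divisible by 2 by the inductive hypothesis, and -2 is divisible by 2. Hence 2 | h(k+1).
By induction, the statement is established for all N ≥ 0.
Therefore the largest such d is 2.

d = 2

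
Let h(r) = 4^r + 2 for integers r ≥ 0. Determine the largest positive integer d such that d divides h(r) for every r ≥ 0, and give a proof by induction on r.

Computing the first values: h(0) = 3 and h(1) = 6; gcd(3, 6) = 3, so d ≤ 3.
We prove 3 | 4^r + 2 for all r ≥ 0 by induction on r.
When r = 0: h(0) = 3 = 3·(1), so 3 | h(0).
Inductive step: suppose the statement holds for some m ≥ 0, i.e. 3 | h(m). Then
h(m+1) = 4^(m+1) + 2 = 4·(4^m + 2) - 6 = 4·h(m) - 6. The first term is divisible by 3 by the inductive hypothesis, and -6 is divisible by 3. Hence 3 | h(m+1).
This completes the induction.
Therefore the largest such d is 3.

d = 3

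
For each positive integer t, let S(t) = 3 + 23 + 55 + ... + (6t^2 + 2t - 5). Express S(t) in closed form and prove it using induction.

We claim S(t) = t(2t^2 + 4t - 3) for all t ≥ 1.
Base case (t = 1): S(1) = 3, and the closed form gives 3. They agree.
Inductive step: assume the claim holds for t = j, so S(j) = j(2j^2 + 4j - 3).
Then S(j+1) = S(j) + (6j^2 + 14j + 3) = (j(2j^2 + 4j - 3)) + (6j^2 + 14j + 3).
Simplifying, S(j+1) = (j + 1)(2j^2 + 8j + 3) = (j+1)(2(j+1)^2 + 4(j+1) - 3),
which is the closed form with t = j+1.
Hence, by induction on t, the claim holds for every t ≥ 1.

S(t) = t(2t^2 + 4t - 3)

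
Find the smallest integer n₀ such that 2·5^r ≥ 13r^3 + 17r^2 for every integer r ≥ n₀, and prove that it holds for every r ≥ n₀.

n₀ = 4

At r = 3: 250 < 504, so the inequality fails and n₀ ≥ 4. We prove 2·5^r ≥ 13r^3 + 17r^2 for all r ≥ 4.
Base case (r = 4): 2·5^r = 1250 and 13r^3 + 17r^2 = 1104, so 1250 ≥ 1104.
For the inductive step, assume it holds for an arbitrary i ≥ 4, so 2·5^i ≥ 13i^3 + 17i^2.
Then 2·5^(i + 1) = 5·(2·5^i) ≥ 5·(13i^3 + 17i^2).
Also, for i ≥ 4 we have 5·(13i^3 + 17i^2) ≥ 13(i+1)^3 + 17(i+1)^2, since 5·(13i^3 + 17i^2) − (13(i+1)^3 + 17(i+1)^2) = 52i^3 + 29i^2 - 73i - 30, which is nonnegative for all i ≥ 4.
Combining, 2·5^(i + 1) ≥ 13(i+1)^3 + 17(i+1)^2.
This completes the induction.
Hence the smallest such n₀ is 4.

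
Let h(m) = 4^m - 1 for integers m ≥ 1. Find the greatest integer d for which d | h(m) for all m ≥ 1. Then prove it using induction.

Computing the first values: h(1) = 3 and h(2) = 15; gcd(3, 15) = 3, so d ≤ 3.
We prove 3 | 4^m - 1 for all m ≥ 1 by induction on m.
When m = 1: h(1) = 3 = 3·(1), so 3 | h(1).
For the inductive step, assume it holds for an arbitrary i ≥ 1, i.e. 3 | h(i). Then
4^{i+1} − 1^{i+1} = 4·4^i − 1·1^i = 4·(4^i − 1^i) + (3)·1^i. The first term is divisible by 3 by the inductive hypothesis, and the second term (3)·1^i is divisible by 3 since 3 | 3. Hence 3 | h(i+1).
By induction, the statement is established for all m ≥ 1.
Therefore the largest such d is 3.

d = 3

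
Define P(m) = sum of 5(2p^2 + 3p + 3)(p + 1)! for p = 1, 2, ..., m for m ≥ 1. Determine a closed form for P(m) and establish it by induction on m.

P(m) = (10m + 5)(m + 2)! - 10

We claim P(m) = (10m + 5)(m + 2)! - 10 for all m ≥ 1.
For the base case m = 1: P(1) = 80, and the closed form gives 80. They agree.
For the inductive step, assume it holds for an arbitrary p ≥ 1, so P(p) = (10p + 5)(p + 2)! - 10.
Then P(p+1) = P(p) + (5(2p^2 + 7p + 8)(p + 2)!) = ((10p + 5)(p + 2)! - 10) + (5(2p^2 + 7p + 8)(p + 2)!).
Simplifying, P(p+1) = (10(p+1) + 5)((p+1) + 2)! - 10,
which is the closed form with m = p+1.
By induction, the statement is established for all m ≥ 1.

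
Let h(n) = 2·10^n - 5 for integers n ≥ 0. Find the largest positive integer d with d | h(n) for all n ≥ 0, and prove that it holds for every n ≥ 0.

Computing the first values: h(0) = -3 and h(1) = 15; gcd(-3, 15) = 3, so d ≤ 3.
We prove 3 | 2·10^n - 5 for all n ≥ 0 by induction on n.
Base case (n = 0): h(0) = -3 = 3·(-1), so 3 | h(0).
Inductive step: assume the claim holds for n = k, i.e. 3 | h(k). Then
h(k+1) = 2·10^(k+1) - 5 = 10·(2·10^k - 5) + 45 = 10·h(k) + 45. The first term is divisible by 3 by the inductive hypothesis, and 45 is divisible by 3. Hence 3 | h(k+1).
By the principle of mathematical induction, the result holds for all n ≥ 0.
Therefore the largest such d is 3.

d = 3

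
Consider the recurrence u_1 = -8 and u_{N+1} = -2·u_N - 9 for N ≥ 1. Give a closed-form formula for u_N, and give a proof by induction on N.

u_N = -5(-2)^(N - 1) - 3

Computing the first terms: u_1 = -8, u_2 = 7, u_3 = -23. This suggests u_N = -5(-2)^(N - 1) - 3.
Base step (N = 1): the formula gives -8 = -8 = u_1.
Inductive step: assume the claim holds for N = i, so u_i = -5(-2)^(i - 1) - 3.
Then u_{i+1} = -2·u_i - 9 = -2·(-5(-2)^(i - 1) - 3) - 9 = -5(-2)^i - 3 = -5(-2)^((i+1) - 1) - 3,
which is the claimed formula at N = i+1.
Hence, by induction on N, the claim holds for every N ≥ 1.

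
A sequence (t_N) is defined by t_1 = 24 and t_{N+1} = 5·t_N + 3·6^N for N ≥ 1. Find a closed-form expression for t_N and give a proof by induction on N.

t_N = 6·5^(N - 1) + 3·6^N

Computing the first terms: t_1 = 24, t_2 = 138, t_3 = 798. This suggests t_N = 6·5^(N - 1) + 3·6^N.
For the base case N = 1: the formula gives 24 = 24 = t_1.
Suppose the result is true for N = i, so t_i = 6·5^(i - 1) + 3·6^i.
Then t_{i+1} = 5·t_i + 3·6^i = 5·(6·5^(i - 1) + 3·6^i) + 3·6^i = 6·5^i + 3·6^(i + 1) = 6·5^((i+1) - 1) + 3·6^(i+1),
which is the claimed formula at N = i+1.
Hence, by induction on N, the claim holds for every N ≥ 1.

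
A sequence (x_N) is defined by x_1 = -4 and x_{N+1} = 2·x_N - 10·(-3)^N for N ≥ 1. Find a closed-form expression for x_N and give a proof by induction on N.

x_N = 2(-3)^N + 2^N

Computing the first terms: x_1 = -4, x_2 = 22, x_3 = -46. This suggests x_N = 2(-3)^N + 2^N.
For the base case N = 1: the formula gives -4 = -4 = x_1.
For the inductive step, assume it holds for an arbitrary i ≥ 1, so x_i = 2(-3)^i + 2^i.
Then x_{i+1} = 2·x_i - 10·(-3)^i = 2·(2(-3)^i + 2^i) - 10·(-3)^i = 2(-3)^(i + 1) + 2^(i + 1),
which is the claimed formula at N = i+1.
Hence, by induction on N, the claim holds for every N ≥ 1.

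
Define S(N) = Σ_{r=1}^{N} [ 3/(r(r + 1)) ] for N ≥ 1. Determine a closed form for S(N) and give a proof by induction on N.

S(N) = 3N/(N + 1)

We claim S(N) = 3N/(N + 1) for all N ≥ 1.
When N = 1: S(1) = 3/2, and the closed form gives 3/2. They agree.
For the inductive step, assume it holds for an arbitrary r ≥ 1, so S(r) = 3r/(r + 1).
Then S(r+1) = S(r) + (3/((r + 1)(r + 2))) = (3r/(r + 1)) + (3/((r + 1)(r + 2))).
Simplifying, S(r+1) = 3(r + 1)/(r + 2) = 3(r+1)/((r+1) + 1),
which is the closed form with N = r+1.
By the principle of mathematical induction, the result holds for all N ≥ 1.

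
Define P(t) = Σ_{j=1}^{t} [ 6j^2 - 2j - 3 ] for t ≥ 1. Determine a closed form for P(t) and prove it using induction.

We claim P(t) = t(2t^2 + 2t - 3) for all t ≥ 1.
For the base case t = 1: P(1) = 1, and the closed form gives 1. They agree.
Suppose the result is true for t = j, so P(j) = j(2j^2 + 2j - 3).
Then P(j+1) = P(j) + (6j^2 + 10j + 1) = (j(2j^2 + 2j - 3)) + (6j^2 + 10j + 1).
Simplifying, P(j+1) = (j + 1)(2j^2 + 6j + 1) = (j+1)(2(j+1)^2 + 2(j+1) - 3),
which is the closed form with t = j+1.
This completes the induction.

P(t) = t(2t^2 + 2t - 3)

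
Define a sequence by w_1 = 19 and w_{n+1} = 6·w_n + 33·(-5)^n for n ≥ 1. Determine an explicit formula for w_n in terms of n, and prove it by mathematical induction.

Computing the first terms: w_1 = 19, w_2 = -51, w_3 = 519. This suggests w_n = -3(-5)^n + 4·6^(n - 1).
Base case (n = 1): the formula gives 19 = 19 = w_1.
Suppose the result is true for n = p, so w_p = -3(-5)^p + 4·6^(p - 1).
Then w_{p+1} = 6·w_p + 33·(-5)^p = 6·(-3(-5)^p + 4·6^(p - 1)) + 33·(-5)^p = -3(-5)^(p + 1) + 4·6^p = -3(-5)^(p+1) + 4·6^((p+1) - 1),
which is the claimed formula at n = p+1.
By induction, the statement is established for all n ≥ 1.

w_n = -3(-5)^n + 4·6^(n - 1)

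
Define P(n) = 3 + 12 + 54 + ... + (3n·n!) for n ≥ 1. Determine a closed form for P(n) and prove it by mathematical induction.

P(n) = (3n + 3)n! - 3

We claim P(n) = (3n + 3)n! - 3 for all n ≥ 1.
Base case (n = 1): P(1) = 3, and the closed form gives 3. They agree.
For the inductive step, assume it holds for an arbitrary m ≥ 1, so P(m) = (3m + 3)m! - 3.
Then P(m+1) = P(m) + (3(m + 1)(m + 1)!) = ((3m + 3)m! - 3) + (3(m + 1)(m + 1)!).
Simplifying, P(m+1) = (3(m+1) + 3)(m+1)! - 3,
which is the closed form with n = m+1.
This completes the induction.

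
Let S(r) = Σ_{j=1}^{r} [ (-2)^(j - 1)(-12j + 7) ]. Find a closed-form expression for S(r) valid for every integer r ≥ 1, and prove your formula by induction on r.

We claim S(r) = (-2)^r(4r - 1) + 1 for all r ≥ 1.
Base case (r = 1): S(1) = -5, and the closed form gives -5. They agree.
For the inductive step, assume it holds for an arbitrary j ≥ 1, so S(j) = (-2)^j(4j - 1) + 1.
Then S(j+1) = S(j) + ((-2)^j(-12j - 5)) = ((-2)^j(4j - 1) + 1) + ((-2)^j(-12j - 5)).
Simplifying, S(j+1) = -8(-2)^j·j - 6(-2)^j + 1 = (-2)^(j+1)(4(j+1) - 1) + 1,
which is the closed form with r = j+1.
Hence, by induction on r, the claim holds for every r ≥ 1.

S(r) = (-2)^r(4r - 1) + 1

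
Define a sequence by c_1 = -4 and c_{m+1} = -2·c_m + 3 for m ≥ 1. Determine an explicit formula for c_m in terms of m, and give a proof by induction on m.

Computing the first terms: c_1 = -4, c_2 = 11, c_3 = -19. This suggests c_m = -5(-2)^(m - 1) + 1.
Base step (m = 1): the formula gives -4 = -4 = c_1.
Suppose the result is true for m = r, so c_r = -5(-2)^(r - 1) + 1.
Then c_{r+1} = -2·c_r + 3 = -2·(-5(-2)^(r - 1) + 1) + 3 = -5(-2)^r + 1 = -5(-2)^((r+1) - 1) + 1,
which is the claimed formula at m = r+1.
This completes the induction.

c_m = -5(-2)^(m - 1) + 1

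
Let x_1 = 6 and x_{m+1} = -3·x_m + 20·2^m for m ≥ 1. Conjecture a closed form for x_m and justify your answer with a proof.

x_m = -2(-3)^(m - 1) + 2^(m + 2)

Computing the first terms: x_1 = 6, x_2 = 22, x_3 = 14. This suggests x_m = -2(-3)^(m - 1) + 2^(m + 2).
When m = 1: the formula gives 6 = 6 = x_1.
Suppose the result is true for m = p, so x_p = -2(-3)^(p - 1) + 2^(p + 2).
Then x_{p+1} = -3·x_p + 20·2^p = -3·(-2(-3)^(p - 1) + 2^(p + 2)) + 20·2^p = -2(-3)^p + 2^(p + 3) = -2(-3)^((p+1) - 1) + 2^((p+1) + 2),
which is the claimed formula at m = p+1.
This completes the induction.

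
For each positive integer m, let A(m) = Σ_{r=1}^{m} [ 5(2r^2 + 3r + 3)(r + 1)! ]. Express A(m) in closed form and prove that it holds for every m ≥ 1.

A(m) = (10m + 5)(m + 2)! - 10

We claim A(m) = (10m + 5)(m + 2)! - 10 for all m ≥ 1.
Base step (m = 1): A(1) = 80, and the closed form gives 80. They agree.
Suppose the result is true for m = r, so A(r) = (10r + 5)(r + 2)! - 10.
Then A(r+1) = A(r) + (5(2r^2 + 7r + 8)(r + 2)!) = ((10r + 5)(r + 2)! - 10) + (5(2r^2 + 7r + 8)(r + 2)!).
Simplifying, A(r+1) = (10(r+1) + 5)((r+1) + 2)! - 10,
which is the closed form with m = r+1.
By the principle of mathematical induction, the result holds for all m ≥ 1.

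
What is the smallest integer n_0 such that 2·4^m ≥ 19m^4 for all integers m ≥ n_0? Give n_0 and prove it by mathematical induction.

At m = 7: 32768 < 45619, so the inequality fails and n_0 ≥ 8. We prove 2·4^m ≥ 19m^4 for all m ≥ 8.
When m = 8: 2·4^m = 131072 and 19m^4 = 77824, so 131072 ≥ 77824.
Inductive step: suppose the statement holds for some r ≥ 8, so 2·4^r ≥ 19r^4.
Then 2·4^(r + 1) = 4·(2·4^r) ≥ 4·(19r^4).
Also, for r ≥ 8 we have 4·(19r^4) ≥ 19(r+1)^4, since 4 ≥ (1 + 1/r)^4 for all r ≥ 8.
Combining, 2·4^(r + 1) ≥ 19(r+1)^4.
By the principle of mathematical induction, the result holds for all m ≥ 8.
Hence the smallest such n_0 is 8.

n_0 = 8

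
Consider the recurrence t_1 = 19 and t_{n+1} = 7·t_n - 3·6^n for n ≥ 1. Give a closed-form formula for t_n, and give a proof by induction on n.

Computing the first terms: t_1 = 19, t_2 = 115, t_3 = 697. This suggests t_n = 3·6^n + 7^(n - 1).
Base step (n = 1): the formula gives 19 = 19 = t_1.
Inductive step: suppose the statement holds for some j ≥ 1, so t_j = 3·6^j + 7^(j - 1).
Then t_{j+1} = 7·t_j - 3·6^j = 7·(3·6^j + 7^(j - 1)) - 3·6^j = 3·6^(j + 1) + 7^j = 3·6^(j+1) + 7^((j+1) - 1),
which is the claimed formula at n = j+1.
By induction, the statement is established for all n ≥ 1.

t_n = 3·6^n + 7^(n - 1)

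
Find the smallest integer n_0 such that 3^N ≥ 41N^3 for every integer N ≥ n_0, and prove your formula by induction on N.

n_0 = 10

At N = 9: 19683 < 29889, so the inequality fails and n_0 ≥ 10. We prove 3^N ≥ 41N^3 for all N ≥ 10.
For the base case N = 10: 3^N = 59049 and 41N^3 = 41000, so 59049 ≥ 41000.
Inductive step: suppose the statement holds for some k ≥ 10, so 3^k ≥ 41k^3.
Then 3^(k + 1) = 3·(3^k) ≥ 3·(41k^3).
Also, for k ≥ 10 we have 3·(41k^3) ≥ 41(k+1)^3, since 3 ≥ (1 + 1/k)^3 for all k ≥ 10.
Combining, 3^(k + 1) ≥ 41(k+1)^3.
By the principle of mathematical induction, the result holds for all N ≥ 10.
Hence the smallest such n_0 is 10.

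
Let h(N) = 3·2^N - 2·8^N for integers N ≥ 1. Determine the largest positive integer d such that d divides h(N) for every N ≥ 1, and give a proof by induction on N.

Computing the first values: h(1) = -10 and h(2) = -116; gcd(-10, -116) = 2, so d ≤ 2.
We prove 2 | 3·2^N - 2·8^N for all N ≥ 1 by induction on N.
When N = 1: h(1) = -10 = 2·(-5), so 2 | h(1).
For the inductive step, assume it holds for an arbitrary p ≥ 1, i.e. 2 | h(p). Then
h(p+1) − 8·h(p) = (3·2^(p+1) - 2·8^(p+1)) − 8·(3·2^p - 2·8^p) = (3)·2^p·(2 − 8) = (-18)·2^p. Since 2 | h(p) by the inductive hypothesis, 2 | 8·h(p); and 2 | -18 since -18 = 2·-9. Therefore 2 | h(p+1).
Hence, by induction on N, the claim holds for every N ≥ 1.
Therefore the largest such d is 2.

d = 2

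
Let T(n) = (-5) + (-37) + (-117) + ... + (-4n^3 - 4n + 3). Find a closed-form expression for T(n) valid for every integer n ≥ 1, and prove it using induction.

We claim T(n) = -n(n^3 + 2n^2 + 3n - 1) for all n ≥ 1.
Base case (n = 1): T(1) = -5, and the closed form gives -5. They agree.
Suppose the result is true for n = m, so T(m) = m(-m^3 - 2m^2 - 3m + 1).
Then T(m+1) = T(m) + (-4m - 4(m + 1)^3 - 1) = (m(-m^3 - 2m^2 - 3m + 1)) + (-4m - 4(m + 1)^3 - 1).
Simplifying, T(m+1) = -(m + 1)(m^3 + 5m^2 + 10m + 5) = -(m+1)((m+1)^3 + 2(m+1)^2 + 3(m+1) - 1),
which is the closed form with n = m+1.
By induction, the statement is established for all n ≥ 1.

T(n) = -n(n^3 + 2n^2 + 3n - 1)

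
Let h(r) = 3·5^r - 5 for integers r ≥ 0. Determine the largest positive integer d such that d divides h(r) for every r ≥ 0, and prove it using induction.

Computing the first values: h(0) = -2 and h(1) = 10; gcd(-2, 10) = 2, so d ≤ 2.
We prove 2 | 3·5^r - 5 for all r ≥ 0 by induction on r.
Base step (r = 0): h(0) = -2 = 2·(-1), so 2 | h(0).
Inductive step: suppose the statement holds for some k ≥ 0, i.e. 2 | h(k). Then
h(k+1) = 3·5^(k+1) - 5 = 5·(3·5^k - 5) + 20 = 5·h(k) + 20. The first term is divisible by 2 by the inductive hypothesis, and 20 is divisible by 2. Hence 2 | h(k+1).
By the principle of mathematical induction, the result holds for all r ≥ 0.
Therefore the largest such d is 2.

d = 2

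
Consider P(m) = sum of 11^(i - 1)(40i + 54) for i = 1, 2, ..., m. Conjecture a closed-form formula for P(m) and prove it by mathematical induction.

We claim P(m) = 11^m(4m + 5) - 5 for all m ≥ 1.
When m = 1: P(1) = 94, and the closed form gives 94. They agree.
For the inductive step, assume it holds for an arbitrary i ≥ 1, so P(i) = 11^i(4i + 5) - 5.
Then P(i+1) = P(i) + (11^i(40i + 94)) = (11^i(4i + 5) - 5) + (11^i(40i + 94)).
Simplifying, P(i+1) = 44·11^i·i + 99·11^i - 5 = 11^(i+1)(4(i+1) + 5) - 5,
which is the closed form with m = i+1.
By the principle of mathematical induction, the result holds for all m ≥ 1.

P(m) = 11^m(4m + 5) - 5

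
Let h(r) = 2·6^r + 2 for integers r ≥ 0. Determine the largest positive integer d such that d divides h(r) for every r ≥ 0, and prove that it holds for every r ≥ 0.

Computing the first values: h(0) = 4 and h(1) = 14; gcd(4, 14) = 2, so d ≤ 2.
We prove 2 | 2·6^r + 2 for all r ≥ 0 by induction on r.
Base step (r = 0): h(0) = 4 = 2·(2), so 2 | h(0).
Suppose the result is true for r = m, i.e. 2 | h(m). Then
h(m+1) = 2·6^(m+1) + 2 = 6·(2·6^m + 2) - 10 = 6·h(m) - 10. The first term is divisible by 2 by the inductive hypothesis, and -10 is divisible by 2. Hence 2 | h(m+1).
This completes the induction.
Therefore the largest such d is 2.

d = 2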